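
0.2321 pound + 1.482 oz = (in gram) 1 pound = 0.45359237 kg, so 0.2321 pound = 0.2321 * 0.45359237 = 0.10527879 kg. 1 oz = 0.028349523 kg, so 1.482 oz = 1.482 * 0.028349523 = 0.042013993 kg. Sum: 0.10527879 + 0.042013993 = 0.14729278 kg. 1 gram = 0.001 kg, so 0.14729278 kg = 0.14729278 / 0.001 = 147.29278 gram ≈ 147.3 gram (4 s.f.). Final answer: 147.3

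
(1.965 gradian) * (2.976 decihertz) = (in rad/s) 0.009186. Check: 1 gradian = 0.015707963 rad, so 1.965 gradian = 1.965 * 0.015707963 = 0.030866148 rad. 1 decihertz = 0.1 Hz, so 2.976 decihertz = 2.976 * 0.1 = 0.2976 Hz. Combine: 0.030866148 rad * 0.2976 Hz = 0.0091857656 rad/s. Result: 0.0091857656 rad/s ≈ 0.009186 rad/s (4 s.f.).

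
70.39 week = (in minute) 7.095e+05. Check: 1 week = 604800 s, so 70.39 week = 70.39 * 604800 = 42571872 s. 1 minute = 60 s, so 42571872 s = 42571872 / 60 = 709531.2 minute ≈ 7.095e+05 minute (4 s.f.).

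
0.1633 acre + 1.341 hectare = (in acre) 3.477. Check: 1 acre = 4046.8564 m^2, so 0.1633 acre = 0.1633 * 4046.8564 = 660.85165 m^2. 1 hectare = 10000 m^2, so 1.341 hectare = 1.341 * 10000 = 13410 m^2. Sum: 660.85165 + 13410 = 14070.852 m^2. 1 acre = 4046.8564 m^2, so 14070.852 m^2 = 14070.852 / 4046.8564 = 3.4769832 acre ≈ 3.477 acre (4 s.f.).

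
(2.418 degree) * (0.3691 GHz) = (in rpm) 1 degree = 0.017453293 rad, so 2.418 degree = 2.418 * 0.017453293 = 0.042202061 rad. 1 GHz = 1e+09 Hz, so 0.3691 GHz = 0.3691 * 1e+09 = 3.691e+08 Hz. Combine: 0.042202061 rad * 3.691e+08 Hz = 15576781 rad/s. 1 rpm = 0.10471976 rad/s, so 15576781 rad/s = 15576781 / 0.10471976 = 1.487473e+08 rpm ≈ 1.487e+08 rpm (4 s.f.). Final answer: 1.487e+08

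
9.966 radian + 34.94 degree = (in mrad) 9.966 radian = 9.966 rad. 1 degree = 0.017453293 rad, so 34.94 degree = 34.94 * 0.017453293 = 0.60981804 rad. Sum: 9.966 + 0.60981804 = 10.575818 rad. 1 mrad = 0.001 rad, so 10.575818 rad = 10.575818 / 0.001 = 10575.818 mrad ≈ 1.058e+04 mrad (4 s.f.). Final answer: 1.058e+04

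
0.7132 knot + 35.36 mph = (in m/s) 16.17. Check: 1 knot = 0.51444444 m/s, so 0.7132 knot = 0.7132 * 0.51444444 = 0.36690178 m/s. 1 mph = 0.44704 m/s, so 35.36 mph = 35.36 * 0.44704 = 15.807334 m/s. Sum: 0.36690178 + 15.807334 = 16.174236 m/s. Result: 16.174236 m/s ≈ 16.17 m/s (4 s.f.).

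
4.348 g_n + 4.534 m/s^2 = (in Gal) 4717. Check: 1 g_n = 9.80665 m/s^2, so 4.348 g_n = 4.348 * 9.80665 = 42.639314 m/s^2. 4.534 m/s^2 is already in m/s^2. Sum: 42.639314 + 4.534 = 47.173314 m/s^2. 1 Gal = 0.01 m/s^2, so 47.173314 m/s^2 = 47.173314 / 0.01 = 4717.3314 Gal ≈ 4717 Gal (4 s.f.).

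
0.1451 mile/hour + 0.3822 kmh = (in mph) 1 mile/hour = 0.44704 m/s, so 0.1451 mile/hour = 0.1451 * 0.44704 = 0.064865504 m/s. 1 kmh = 0.27777778 m/s, so 0.3822 kmh = 0.3822 * 0.27777778 = 0.10616667 m/s. Sum: 0.064865504 + 0.10616667 = 0.17103217 m/s. 1 mph = 0.44704 m/s, so 0.17103217 m/s = 0.17103217 / 0.44704 = 0.38258807 mph ≈ 0.3826 mph (4 s.f.). Final answer: 0.3826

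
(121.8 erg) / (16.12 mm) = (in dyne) 75.56. Check: 1 erg = 1e-07 J, so 121.8 erg = 121.8 * 1e-07 = 1.218e-05 J. 1 mm = 0.001 m, so 16.12 mm = 16.12 * 0.001 = 0.01612 m. Combine: 1.218e-05 J / 0.01612 m = 0.00075558313 N. 1 dyne = 1e-05 N, so 0.00075558313 N = 0.00075558313 / 1e-05 = 75.558313 dyne ≈ 75.56 dyne (4 s.f.).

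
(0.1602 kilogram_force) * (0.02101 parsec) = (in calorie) 2.434e+14. Check: 1 kilogram_force = 9.80665 N, so 0.1602 kilogram_force = 0.1602 * 9.80665 = 1.5710253 N. 1 parsec = 3.0856776e+16 m, so 0.02101 parsec = 0.02101 * 3.0856776e+16 = 6.4830086e+14 m. Combine: 1.5710253 N * 6.4830086e+14 m = 1.0184971e+15 J. 1 calorie = 4.184 J, so 1.0184971e+15 J = 1.0184971e+15 / 4.184 = 2.4342664e+14 calorie ≈ 2.434e+14 calorie (4 s.f.).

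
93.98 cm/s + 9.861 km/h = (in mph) 8.23. Check: 1 cm/s = 0.01 m/s, so 93.98 cm/s = 93.98 * 0.01 = 0.9398 m/s. 1 km/h = 0.27777778 m/s, so 9.861 km/h = 9.861 * 0.27777778 = 2.7391667 m/s. Sum: 0.9398 + 2.7391667 = 3.6789667 m/s. 1 mph = 0.44704 m/s, so 3.6789667 m/s = 3.6789667 / 0.44704 = 8.2296141 mph ≈ 8.23 mph (4 s.f.).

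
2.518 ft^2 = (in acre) 5.781e-05. Check: 1 ft^2 = 0.09290304 m^2, so 2.518 ft^2 = 2.518 * 0.09290304 = 0.23392985 m^2. 1 acre = 4046.8564 m^2, so 0.23392985 m^2 = 0.23392985 / 4046.8564 = 5.7805326e-05 acre ≈ 5.781e-05 acre (4 s.f.).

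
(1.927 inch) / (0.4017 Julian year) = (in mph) 8.637e-09. Check: 1 inch = 0.0254 m, so 1.927 inch = 1.927 * 0.0254 = 0.0489458 m. 1 Julian year = 31557600 s, so 0.4017 Julian year = 0.4017 * 31557600 = 12676688 s. Combine: 0.0489458 m / 12676688 s = 3.8610874e-09 m/s. 1 mph = 0.44704 m/s, so 3.8610874e-09 m/s = 3.8610874e-09 / 0.44704 = 8.6370065e-09 mph ≈ 8.637e-09 mph (4 s.f.).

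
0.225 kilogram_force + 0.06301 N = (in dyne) 1 kilogram_force = 9.80665 N, so 0.225 kilogram_force = 0.225 * 9.80665 = 2.2064962 N. 0.06301 N is already in N. Sum: 2.2064962 + 0.06301 = 2.2695062 N. 1 dyne = 1e-05 N, so 2.2695062 N = 2.2695062 / 1e-05 = 226950.62 dyne ≈ 2.27e+05 dyne (4 s.f.). Final answer: 2.27e+05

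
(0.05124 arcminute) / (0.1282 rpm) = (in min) 1.85e-05. Check: 1 arcminute = 0.00029088821 rad, so 0.05124 arcminute = 0.05124 * 0.00029088821 = 1.4905112e-05 rad. 1 rpm = 0.10471976 rad/s, so 0.1282 rpm = 0.1282 * 0.10471976 = 0.013425073 rad/s. Combine: 1.4905112e-05 rad / 0.013425073 rad/s = 0.0011102444 s. 1 min = 60 s, so 0.0011102444 s = 0.0011102444 / 60 = 1.8504073e-05 min ≈ 1.85e-05 min (4 s.f.).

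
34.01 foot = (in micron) 1.037e+07. Check: 1 foot = 0.3048 m, so 34.01 foot = 34.01 * 0.3048 = 10.366248 m. 1 micron = 1e-06 m, so 10.366248 m = 10.366248 / 1e-06 = 10366248 micron ≈ 1.037e+07 micron (4 s.f.).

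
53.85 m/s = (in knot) 1 knot = 0.51444444 m/s, so 53.85 m/s = 53.85 / 0.51444444 = 104.67603 knot ≈ 104.7 knot (4 s.f.). Final answer: 104.7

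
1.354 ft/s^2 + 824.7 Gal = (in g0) 1 ft/s^2 = 0.3048 m/s^2, so 1.354 ft/s^2 = 1.354 * 0.3048 = 0.4126992 m/s^2. 1 Gal = 0.01 m/s^2, so 824.7 Gal = 824.7 * 0.01 = 8.247 m/s^2. Sum: 0.4126992 + 8.247 = 8.6596992 m/s^2. 1 g0 = 9.80665 m/s^2, so 8.6596992 m/s^2 = 8.6596992 / 9.80665 = 0.88304357 g0 ≈ 0.883 g0 (4 s.f.). Final answer: 0.883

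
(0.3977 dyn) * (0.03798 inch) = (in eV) 2.395e+10. Check: 1 dyn = 1e-05 N, so 0.3977 dyn = 0.3977 * 1e-05 = 3.977e-06 N. 1 inch = 0.0254 m, so 0.03798 inch = 0.03798 * 0.0254 = 0.000964692 m. Combine: 3.977e-06 N * 0.000964692 m = 3.8365801e-09 J. 1 eV = 1.6021766e-19 J, so 3.8365801e-09 J = 3.8365801e-09 / 1.6021766e-19 = 2.3946049e+10 eV ≈ 2.395e+10 eV (4 s.f.).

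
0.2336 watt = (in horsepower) 0.0003133. Check: 0.2336 watt = 0.2336 W. 1 horsepower = 745.69987 W, so 0.2336 W = 0.2336 / 745.69987 = 0.00031326276 horsepower ≈ 0.0003133 horsepower (4 s.f.).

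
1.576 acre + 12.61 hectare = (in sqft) 1.426e+06. Check: 1 acre = 4046.8564 m^2, so 1.576 acre = 1.576 * 4046.8564 = 6377.8457 m^2. 1 hectare = 10000 m^2, so 12.61 hectare = 12.61 * 10000 = 126100 m^2. Sum: 6377.8457 + 126100 = 132477.85 m^2. 1 sqft = 0.09290304 m^2, so 132477.85 m^2 = 132477.85 / 0.09290304 = 1425979.7 sqft ≈ 1.426e+06 sqft (4 s.f.).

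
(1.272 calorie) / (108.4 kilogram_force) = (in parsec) 1 calorie = 4.184 J, so 1.272 calorie = 1.272 * 4.184 = 5.322048 J. 1 kilogram_force = 9.80665 N, so 108.4 kilogram_force = 108.4 * 9.80665 = 1063.0409 N. Combine: 5.322048 J / 1063.0409 N = 0.0050064379 m. 1 parsec = 3.0856776e+16 m, so 0.0050064379 m = 0.0050064379 / 3.0856776e+16 = 1.622476e-19 parsec ≈ 1.622e-19 parsec (4 s.f.). Final answer: 1.622e-19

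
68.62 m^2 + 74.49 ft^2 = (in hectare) 68.62 m^2 is already in m^2. 1 ft^2 = 0.09290304 m^2, so 74.49 ft^2 = 74.49 * 0.09290304 = 6.9203474 m^2. Sum: 68.62 + 6.9203474 = 75.540347 m^2. 1 hectare = 10000 m^2, so 75.540347 m^2 = 75.540347 / 10000 = 0.0075540347 hectare ≈ 0.007554 hectare (4 s.f.). Final answer: 0.007554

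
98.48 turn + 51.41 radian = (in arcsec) 1.382e+08. Check: 1 turn = 6.2831853 rad, so 98.48 turn = 98.48 * 6.2831853 = 618.76809 rad. 51.41 radian = 51.41 rad. Sum: 618.76809 + 51.41 = 670.17809 rad. 1 arcsec = 4.8481368e-06 rad, so 670.17809 rad = 670.17809 / 4.8481368e-06 = 1.3823415e+08 arcsec ≈ 1.382e+08 arcsec (4 s.f.).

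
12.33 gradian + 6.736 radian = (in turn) 1.103. Check: 1 gradian = 0.015707963 rad, so 12.33 gradian = 12.33 * 0.015707963 = 0.19367919 rad. 6.736 radian = 6.736 rad. Sum: 0.19367919 + 6.736 = 6.9296792 rad. 1 turn = 6.2831853 rad, so 6.9296792 rad = 6.9296792 / 6.2831853 = 1.1028927 turn ≈ 1.103 turn (4 s.f.).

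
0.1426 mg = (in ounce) 5.03e-06. Check: 1 mg = 1e-06 kg, so 0.1426 mg = 0.1426 * 1e-06 = 1.426e-07 kg. 1 ounce = 0.028349523 kg, so 1.426e-07 kg = 1.426e-07 / 0.028349523 = 5.030067e-06 ounce ≈ 5.03e-06 ounce (4 s.f.).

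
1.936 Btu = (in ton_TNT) 1 Btu = 1055.0559 J, so 1.936 Btu = 1.936 * 1055.0559 = 2042.5881 J. 1 ton_TNT = 4.184e+09 J, so 2042.5881 J = 2042.5881 / 4.184e+09 = 4.8819028e-07 ton_TNT ≈ 4.882e-07 ton_TNT (4 s.f.). Final answer: 4.882e-07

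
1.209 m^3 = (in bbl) 1 bbl = 0.15898729 m^3, so 1.209 m^3 = 1.209 / 0.15898729 = 7.6043812 bbl ≈ 7.604 bbl (4 s.f.). Final answer: 7.604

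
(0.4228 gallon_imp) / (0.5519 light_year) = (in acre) 9.096e-23. Check: 1 gallon_imp = 0.00454609 m^3, so 0.4228 gallon_imp = 0.4228 * 0.00454609 = 0.0019220869 m^3. 1 light_year = 9.4607305e+15 m, so 0.5519 light_year = 0.5519 * 9.4607305e+15 = 5.2213771e+15 m. Combine: 0.0019220869 m^3 / 5.2213771e+15 m = 3.6811875e-19 m^2. 1 acre = 4046.8564 m^2, so 3.6811875e-19 m^2 = 3.6811875e-19 / 4046.8564 = 9.0964125e-23 acre ≈ 9.096e-23 acre (4 s.f.).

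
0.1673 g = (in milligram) 1 g = 0.001 kg, so 0.1673 g = 0.1673 * 0.001 = 0.0001673 kg. 1 milligram = 1e-06 kg, so 0.0001673 kg = 0.0001673 / 1e-06 = 167.3 milligram. Final answer: 167.3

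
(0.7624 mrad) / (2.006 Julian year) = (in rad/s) 1.204e-11. Check: 1 mrad = 0.001 rad, so 0.7624 mrad = 0.7624 * 0.001 = 0.0007624 rad. 1 Julian year = 31557600 s, so 2.006 Julian year = 2.006 * 31557600 = 63304546 s. Combine: 0.0007624 rad / 63304546 s = 1.2043369e-11 rad/s. Result: 1.2043369e-11 rad/s ≈ 1.204e-11 rad/s (4 s.f.).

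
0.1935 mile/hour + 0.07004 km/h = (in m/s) 1 mile/hour = 0.44704 m/s, so 0.1935 mile/hour = 0.1935 * 0.44704 = 0.08650224 m/s. 1 km/h = 0.27777778 m/s, so 0.07004 km/h = 0.07004 * 0.27777778 = 0.019455556 m/s. Sum: 0.08650224 + 0.019455556 = 0.1059578 m/s. Result: 0.1059578 m/s ≈ 0.106 m/s (4 s.f.). Final answer: 0.106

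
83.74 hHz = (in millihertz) 1 hHz = 100 Hz, so 83.74 hHz = 83.74 * 100 = 8374 Hz. 1 millihertz = 0.001 Hz, so 8374 Hz = 8374 / 0.001 = 8374000 millihertz ≈ 8.374e+06 millihertz (4 s.f.). Final answer: 8.374e+06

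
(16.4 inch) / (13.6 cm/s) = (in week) 1 inch = 0.0254 m, so 16.4 inch = 16.4 * 0.0254 = 0.41656 m. 1 cm/s = 0.01 m/s, so 13.6 cm/s = 13.6 * 0.01 = 0.136 m/s. Combine: 0.41656 m / 0.136 m/s = 3.0629412 s. 1 week = 604800 s, so 3.0629412 s = 3.0629412 / 604800 = 5.0643869e-06 week ≈ 5.064e-06 week (4 s.f.). Final answer: 5.064e-06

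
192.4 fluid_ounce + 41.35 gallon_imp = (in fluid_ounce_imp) 1 fluid_ounce = 2.957353e-05 m^3, so 192.4 fluid_ounce = 192.4 * 2.957353e-05 = 0.0056899471 m^3. 1 gallon_imp = 0.00454609 m^3, so 41.35 gallon_imp = 41.35 * 0.00454609 = 0.18798082 m^3. Sum: 0.0056899471 + 0.18798082 = 0.19367077 m^3. 1 fluid_ounce_imp = 2.8413063e-05 m^3, so 0.19367077 m^3 = 0.19367077 / 2.8413063e-05 = 6816.2581 fluid_ounce_imp ≈ 6816 fluid_ounce_imp (4 s.f.). Final answer: 6816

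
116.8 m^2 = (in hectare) 0.01168. Check: 1 hectare = 10000 m^2, so 116.8 m^2 = 116.8 / 10000 = 0.01168 hectare.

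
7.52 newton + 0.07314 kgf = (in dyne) 8.237e+05. Check: 7.52 newton = 7.52 N. 1 kgf = 9.80665 N, so 0.07314 kgf = 0.07314 * 9.80665 = 0.71725838 N. Sum: 7.52 + 0.71725838 = 8.2372584 N. 1 dyne = 1e-05 N, so 8.2372584 N = 8.2372584 / 1e-05 = 823725.84 dyne ≈ 8.237e+05 dyne (4 s.f.).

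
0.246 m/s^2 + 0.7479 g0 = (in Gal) 0.246 m/s^2 is already in m/s^2. 1 g0 = 9.80665 m/s^2, so 0.7479 g0 = 0.7479 * 9.80665 = 7.3343935 m/s^2. Sum: 0.246 + 7.3343935 = 7.5803935 m/s^2. 1 Gal = 0.01 m/s^2, so 7.5803935 m/s^2 = 7.5803935 / 0.01 = 758.03935 Gal ≈ 758 Gal (4 s.f.). Final answer: 758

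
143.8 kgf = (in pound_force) 317. Check: 1 kgf = 9.80665 N, so 143.8 kgf = 143.8 * 9.80665 = 1410.1963 N. 1 pound_force = 4.4482216 N, so 1410.1963 N = 1410.1963 / 4.4482216 = 317.02473 pound_force ≈ 317 pound_force (4 s.f.).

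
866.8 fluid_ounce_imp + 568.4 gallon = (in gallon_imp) 478.7. Check: 1 fluid_ounce_imp = 2.8413063e-05 m^3, so 866.8 fluid_ounce_imp = 866.8 * 2.8413063e-05 = 0.024628443 m^3. 1 gallon = 0.0037854118 m^3, so 568.4 gallon = 568.4 * 0.0037854118 = 2.1516281 m^3. Sum: 0.024628443 + 2.1516281 = 2.1762565 m^3. 1 gallon_imp = 0.00454609 m^3, so 2.1762565 m^3 = 2.1762565 / 0.00454609 = 478.70951 gallon_imp ≈ 478.7 gallon_imp (4 s.f.).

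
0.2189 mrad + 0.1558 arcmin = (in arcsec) 1 mrad = 0.001 rad, so 0.2189 mrad = 0.2189 * 0.001 = 0.0002189 rad. 1 arcmin = 0.00029088821 rad, so 0.1558 arcmin = 0.1558 * 0.00029088821 = 4.5320383e-05 rad. Sum: 0.0002189 + 4.5320383e-05 = 0.00026422038 rad. 1 arcsec = 4.8481368e-06 rad, so 0.00026422038 rad = 0.00026422038 / 4.8481368e-06 = 54.499366 arcsec ≈ 54.5 arcsec (4 s.f.). Final answer: 54.5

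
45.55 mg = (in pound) 1 mg = 1e-06 kg, so 45.55 mg = 45.55 * 1e-06 = 4.555e-05 kg. 1 pound = 0.45359237 kg, so 4.555e-05 kg = 4.555e-05 / 0.45359237 = 0.00010042056 pound ≈ 0.0001004 pound (4 s.f.). Final answer: 0.0001004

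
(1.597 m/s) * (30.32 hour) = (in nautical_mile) 1.597 m/s is already in m/s. 1 hour = 3600 s, so 30.32 hour = 30.32 * 3600 = 109152 s. Combine: 1.597 m/s * 109152 s = 174315.74 m. 1 nautical_mile = 1852 m, so 174315.74 m = 174315.74 / 1852 = 94.122972 nautical_mile ≈ 94.12 nautical_mile (4 s.f.). Final answer: 94.12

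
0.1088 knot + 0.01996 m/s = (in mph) 0.1699. Check: 1 knot = 0.51444444 m/s, so 0.1088 knot = 0.1088 * 0.51444444 = 0.055971556 m/s. 0.01996 m/s is already in m/s. Sum: 0.055971556 + 0.01996 = 0.075931556 m/s. 1 mph = 0.44704 m/s, so 0.075931556 m/s = 0.075931556 / 0.44704 = 0.16985405 mph ≈ 0.1699 mph (4 s.f.).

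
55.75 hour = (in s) 2.007e+05. Check: 1 hour = 3600 s, so 55.75 hour = 55.75 * 3600 = 200700 s. Result: 200700 s ≈ 2.007e+05 s (4 s.f.).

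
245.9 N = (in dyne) 1 dyne = 1e-05 N, so 245.9 N = 245.9 / 1e-05 = 24590000 dyne ≈ 2.459e+07 dyne (4 s.f.). Final answer: 2.459e+07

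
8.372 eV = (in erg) 1 eV = 1.6021766e-19 J, so 8.372 eV = 8.372 * 1.6021766e-19 = 1.3413423e-18 J. 1 erg = 1e-07 J, so 1.3413423e-18 J = 1.3413423e-18 / 1e-07 = 1.3413423e-11 erg ≈ 1.341e-11 erg (4 s.f.). Final answer: 1.341e-11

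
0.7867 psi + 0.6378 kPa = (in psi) 1 psi = 6894.7573 Pa, so 0.7867 psi = 0.7867 * 6894.7573 = 5424.1056 Pa. 1 kPa = 1000 Pa, so 0.6378 kPa = 0.6378 * 1000 = 637.8 Pa. Sum: 5424.1056 + 637.8 = 6061.9056 Pa. 1 psi = 6894.7573 Pa, so 6061.9056 Pa = 6061.9056 / 6894.7573 = 0.87920507 psi ≈ 0.8792 psi (4 s.f.). Final answer: 0.8792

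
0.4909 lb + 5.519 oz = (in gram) 1 lb = 0.45359237 kg, so 0.4909 lb = 0.4909 * 0.45359237 = 0.22266849 kg. 1 oz = 0.028349523 kg, so 5.519 oz = 5.519 * 0.028349523 = 0.15646102 kg. Sum: 0.22266849 + 0.15646102 = 0.37912951 kg. 1 gram = 0.001 kg, so 0.37912951 kg = 0.37912951 / 0.001 = 379.12951 gram ≈ 379.1 gram (4 s.f.). Final answer: 379.1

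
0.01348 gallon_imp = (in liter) 0.06128. Check: 1 gallon_imp = 0.00454609 m^3, so 0.01348 gallon_imp = 0.01348 * 0.00454609 = 6.1281293e-05 m^3. 1 liter = 0.001 m^3, so 6.1281293e-05 m^3 = 6.1281293e-05 / 0.001 = 0.061281293 liter ≈ 0.06128 liter (4 s.f.).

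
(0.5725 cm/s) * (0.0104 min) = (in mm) 3.572. Check: 1 cm/s = 0.01 m/s, so 0.5725 cm/s = 0.5725 * 0.01 = 0.005725 m/s. 1 min = 60 s, so 0.0104 min = 0.0104 * 60 = 0.624 s. Combine: 0.005725 m/s * 0.624 s = 0.0035724 m. 1 mm = 0.001 m, so 0.0035724 m = 0.0035724 / 0.001 = 3.5724 mm ≈ 3.572 mm (4 s.f.).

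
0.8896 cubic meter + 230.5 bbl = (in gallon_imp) 8257. Check: 0.8896 cubic meter = 0.8896 m^3. 1 bbl = 0.15898729 m^3, so 230.5 bbl = 230.5 * 0.15898729 = 36.646571 m^3. Sum: 0.8896 + 36.646571 = 37.536171 m^3. 1 gallon_imp = 0.00454609 m^3, so 37.536171 m^3 = 37.536171 / 0.00454609 = 8256.8034 gallon_imp ≈ 8257 gallon_imp (4 s.f.).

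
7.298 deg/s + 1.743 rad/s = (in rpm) 1 deg/s = 0.017453293 rad/s, so 7.298 deg/s = 7.298 * 0.017453293 = 0.12737413 rad/s. 1.743 rad/s is already in rad/s. Sum: 0.12737413 + 1.743 = 1.8703741 rad/s. 1 rpm = 0.10471976 rad/s, so 1.8703741 rad/s = 1.8703741 / 0.10471976 = 17.860757 rpm ≈ 17.86 rpm (4 s.f.). Final answer: 17.86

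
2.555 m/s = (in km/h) 1 km/h = 0.27777778 m/s, so 2.555 m/s = 2.555 / 0.27777778 = 9.198 km/h. Final answer: 9.198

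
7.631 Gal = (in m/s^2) 1 Gal = 0.01 m/s^2, so 7.631 Gal = 7.631 * 0.01 = 0.07631 m/s^2. Result: 0.07631 m/s^2. Final answer: 0.07631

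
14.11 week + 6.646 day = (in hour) 1 week = 604800 s, so 14.11 week = 14.11 * 604800 = 8533728 s. 1 day = 86400 s, so 6.646 day = 6.646 * 86400 = 574214.4 s. Sum: 8533728 + 574214.4 = 9107942.4 s. 1 hour = 3600 s, so 9107942.4 s = 9107942.4 / 3600 = 2529.984 hour ≈ 2530 hour (4 s.f.). Final answer: 2530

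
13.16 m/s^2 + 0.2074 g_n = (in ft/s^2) 13.16 m/s^2 is already in m/s^2. 1 g_n = 9.80665 m/s^2, so 0.2074 g_n = 0.2074 * 9.80665 = 2.0338992 m/s^2. Sum: 13.16 + 2.0338992 = 15.193899 m/s^2. 1 ft/s^2 = 0.3048 m/s^2, so 15.193899 m/s^2 = 15.193899 / 0.3048 = 49.848751 ft/s^2 ≈ 49.85 ft/s^2 (4 s.f.). Final answer: 49.85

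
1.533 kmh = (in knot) 0.8278. Check: 1 kmh = 0.27777778 m/s, so 1.533 kmh = 1.533 * 0.27777778 = 0.42583333 m/s. 1 knot = 0.51444444 m/s, so 0.42583333 m/s = 0.42583333 / 0.51444444 = 0.82775378 knot ≈ 0.8278 knot (4 s.f.).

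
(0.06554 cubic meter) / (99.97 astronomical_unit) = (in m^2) 0.06554 cubic meter = 0.06554 m^3. 1 astronomical_unit = 1.4959787e+11 m, so 99.97 astronomical_unit = 99.97 * 1.4959787e+11 = 1.4955299e+13 m. Combine: 0.06554 m^3 / 1.4955299e+13 m = 4.3823931e-15 m^2. Result: 4.3823931e-15 m^2 ≈ 4.382e-15 m^2 (4 s.f.). Final answer: 4.382e-15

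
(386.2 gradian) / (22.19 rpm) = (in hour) 1 gradian = 0.015707963 rad, so 386.2 gradian = 386.2 * 0.015707963 = 6.0664154 rad. 1 rpm = 0.10471976 rad/s, so 22.19 rpm = 22.19 * 0.10471976 = 2.3237314 rad/s. Combine: 6.0664154 rad / 2.3237314 rad/s = 2.6106354 s. 1 hour = 3600 s, so 2.6106354 s = 2.6106354 / 3600 = 0.00072517651 hour ≈ 0.0007252 hour (4 s.f.). Final answer: 0.0007252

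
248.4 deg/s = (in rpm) 1 deg/s = 0.017453293 rad/s, so 248.4 deg/s = 248.4 * 0.017453293 = 4.3353979 rad/s. 1 rpm = 0.10471976 rad/s, so 4.3353979 rad/s = 4.3353979 / 0.10471976 = 41.4 rpm. Final answer: 41.4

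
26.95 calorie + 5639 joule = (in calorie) 1 calorie = 4.184 J, so 26.95 calorie = 26.95 * 4.184 = 112.7588 J. 5639 joule = 5639 J. Sum: 112.7588 + 5639 = 5751.7588 J. 1 calorie = 4.184 J, so 5751.7588 J = 5751.7588 / 4.184 = 1374.7033 calorie ≈ 1375 calorie (4 s.f.). Final answer: 1375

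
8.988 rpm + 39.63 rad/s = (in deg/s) 2325. Check: 1 rpm = 0.10471976 rad/s, so 8.988 rpm = 8.988 * 0.10471976 = 0.94122116 rad/s. 39.63 rad/s is already in rad/s. Sum: 0.94122116 + 39.63 = 40.571221 rad/s. 1 deg/s = 0.017453293 rad/s, so 40.571221 rad/s = 40.571221 / 0.017453293 = 2324.5597 deg/s ≈ 2325 deg/s (4 s.f.).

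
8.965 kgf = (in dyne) 1 kgf = 9.80665 N, so 8.965 kgf = 8.965 * 9.80665 = 87.916617 N. 1 dyne = 1e-05 N, so 87.916617 N = 87.916617 / 1e-05 = 8791661.7 dyne ≈ 8.792e+06 dyne (4 s.f.). Final answer: 8.792e+06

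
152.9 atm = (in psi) 1 atm = 101325 Pa, so 152.9 atm = 152.9 * 101325 = 15492592 Pa. 1 psi = 6894.7573 Pa, so 15492592 Pa = 15492592 / 6894.7573 = 2247.0106 psi ≈ 2247 psi (4 s.f.). Final answer: 2247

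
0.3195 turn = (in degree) 115. Check: 1 turn = 6.2831853 rad, so 0.3195 turn = 0.3195 * 6.2831853 = 2.0074777 rad. 1 degree = 0.017453293 rad, so 2.0074777 rad = 2.0074777 / 0.017453293 = 115.02 degree ≈ 115 degree (4 s.f.).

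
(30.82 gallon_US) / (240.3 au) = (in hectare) 3.245e-19. Check: 1 gallon_US = 0.0037854118 m^3, so 30.82 gallon_US = 30.82 * 0.0037854118 = 0.11666639 m^3. 1 au = 1.4959787e+11 m, so 240.3 au = 240.3 * 1.4959787e+11 = 3.5948368e+13 m. Combine: 0.11666639 m^3 / 3.5948368e+13 m = 3.2453877e-15 m^2. 1 hectare = 10000 m^2, so 3.2453877e-15 m^2 = 3.2453877e-15 / 10000 = 3.2453877e-19 hectare ≈ 3.245e-19 hectare (4 s.f.).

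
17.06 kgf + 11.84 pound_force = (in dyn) 2.2e+07. Check: 1 kgf = 9.80665 N, so 17.06 kgf = 17.06 * 9.80665 = 167.30145 N. 1 pound_force = 4.4482216 N, so 11.84 pound_force = 11.84 * 4.4482216 = 52.666944 N. Sum: 167.30145 + 52.666944 = 219.96839 N. 1 dyn = 1e-05 N, so 219.96839 N = 219.96839 / 1e-05 = 21996839 dyn ≈ 2.2e+07 dyn (4 s.f.).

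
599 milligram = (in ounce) 1 milligram = 1e-06 kg, so 599 milligram = 599 * 1e-06 = 0.000599 kg. 1 ounce = 0.028349523 kg, so 0.000599 kg = 0.000599 / 0.028349523 = 0.021129103 ounce ≈ 0.02113 ounce (4 s.f.). Final answer: 0.02113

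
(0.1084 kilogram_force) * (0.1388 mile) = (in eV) 1.482e+21. Check: 1 kilogram_force = 9.80665 N, so 0.1084 kilogram_force = 0.1084 * 9.80665 = 1.0630409 N. 1 mile = 1609.344 m, so 0.1388 mile = 0.1388 * 1609.344 = 223.37695 m. Combine: 1.0630409 N * 223.37695 m = 237.45882 J. 1 eV = 1.6021766e-19 J, so 237.45882 J = 237.45882 / 1.6021766e-19 = 1.4821014e+21 eV ≈ 1.482e+21 eV (4 s.f.).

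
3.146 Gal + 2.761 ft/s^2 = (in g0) 1 Gal = 0.01 m/s^2, so 3.146 Gal = 3.146 * 0.01 = 0.03146 m/s^2. 1 ft/s^2 = 0.3048 m/s^2, so 2.761 ft/s^2 = 2.761 * 0.3048 = 0.8415528 m/s^2. Sum: 0.03146 + 0.8415528 = 0.8730128 m/s^2. 1 g0 = 9.80665 m/s^2, so 0.8730128 m/s^2 = 0.8730128 / 9.80665 = 0.089022531 g0 ≈ 0.08902 g0 (4 s.f.). Final answer: 0.08902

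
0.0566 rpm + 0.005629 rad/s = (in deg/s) 1 rpm = 0.10471976 rad/s, so 0.0566 rpm = 0.0566 * 0.10471976 = 0.0059271381 rad/s. 0.005629 rad/s is already in rad/s. Sum: 0.0059271381 + 0.005629 = 0.011556138 rad/s. 1 deg/s = 0.017453293 rad/s, so 0.011556138 rad/s = 0.011556138 / 0.017453293 = 0.66211794 deg/s ≈ 0.6621 deg/s (4 s.f.). Final answer: 0.6621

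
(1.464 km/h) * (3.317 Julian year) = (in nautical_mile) 2.299e+04. Check: 1 km/h = 0.27777778 m/s, so 1.464 km/h = 1.464 * 0.27777778 = 0.40666667 m/s. 1 Julian year = 31557600 s, so 3.317 Julian year = 3.317 * 31557600 = 1.0467656e+08 s. Combine: 0.40666667 m/s * 1.0467656e+08 s = 42568467 m. 1 nautical_mile = 1852 m, so 42568467 m = 42568467 / 1852 = 22985.134 nautical_mile ≈ 2.299e+04 nautical_mile (4 s.f.).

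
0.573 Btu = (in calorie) 1 Btu = 1055.0559 J, so 0.573 Btu = 0.573 * 1055.0559 = 604.547 J. 1 calorie = 4.184 J, so 604.547 J = 604.547 / 4.184 = 144.4902 calorie ≈ 144.5 calorie (4 s.f.). Final answer: 144.5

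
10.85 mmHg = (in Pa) 1 mmHg = 133.32237 Pa, so 10.85 mmHg = 10.85 * 133.32237 = 1446.5477 Pa. Result: 1446.5477 Pa ≈ 1447 Pa (4 s.f.). Final answer: 1447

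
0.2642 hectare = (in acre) 0.6529. Check: 1 hectare = 10000 m^2, so 0.2642 hectare = 0.2642 * 10000 = 2642 m^2. 1 acre = 4046.8564 m^2, so 2642 m^2 = 2642 / 4046.8564 = 0.65285242 acre ≈ 0.6529 acre (4 s.f.).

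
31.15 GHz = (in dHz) 3.115e+11. Check: 1 GHz = 1e+09 Hz, so 31.15 GHz = 31.15 * 1e+09 = 3.115e+10 Hz. 1 dHz = 0.1 Hz, so 3.115e+10 Hz = 3.115e+10 / 0.1 = 3.115e+11 dHz.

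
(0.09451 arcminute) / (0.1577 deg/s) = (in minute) 0.0001665. Check: 1 arcminute = 0.00029088821 rad, so 0.09451 arcminute = 0.09451 * 0.00029088821 = 2.7491845e-05 rad. 1 deg/s = 0.017453293 rad/s, so 0.1577 deg/s = 0.1577 * 0.017453293 = 0.0027523842 rad/s. Combine: 2.7491845e-05 rad / 0.0027523842 rad/s = 0.0099883746 s. 1 minute = 60 s, so 0.0099883746 s = 0.0099883746 / 60 = 0.00016647291 minute ≈ 0.0001665 minute (4 s.f.).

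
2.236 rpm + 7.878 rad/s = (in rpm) 77.47. Check: 1 rpm = 0.10471976 rad/s, so 2.236 rpm = 2.236 * 0.10471976 = 0.23415337 rad/s. 7.878 rad/s is already in rad/s. Sum: 0.23415337 + 7.878 = 8.1121534 rad/s. 1 rpm = 0.10471976 rad/s, so 8.1121534 rad/s = 8.1121534 / 0.10471976 = 77.465359 rpm ≈ 77.47 rpm (4 s.f.).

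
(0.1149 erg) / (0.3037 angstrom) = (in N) 1 erg = 1e-07 J, so 0.1149 erg = 0.1149 * 1e-07 = 1.149e-08 J. 1 angstrom = 1e-10 m, so 0.3037 angstrom = 0.3037 * 1e-10 = 3.037e-11 m. Combine: 1.149e-08 J / 3.037e-11 m = 378.33388 N. Result: 378.33388 N ≈ 378.3 N (4 s.f.). Final answer: 378.3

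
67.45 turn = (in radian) 1 turn = 6.2831853 rad, so 67.45 turn = 67.45 * 6.2831853 = 423.80085 rad. 423.80085 rad = 423.80085 radian ≈ 423.8 radian (4 s.f.). Final answer: 423.8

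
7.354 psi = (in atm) 0.5004. Check: 1 psi = 6894.7573 Pa, so 7.354 psi = 7.354 * 6894.7573 = 50704.045 Pa. 1 atm = 101325 Pa, so 50704.045 Pa = 50704.045 / 101325 = 0.50041002 atm ≈ 0.5004 atm (4 s.f.).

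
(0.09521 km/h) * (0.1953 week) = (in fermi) 1 km/h = 0.27777778 m/s, so 0.09521 km/h = 0.09521 * 0.27777778 = 0.026447222 m/s. 1 week = 604800 s, so 0.1953 week = 0.1953 * 604800 = 118117.44 s. Combine: 0.026447222 m/s * 118117.44 s = 3123.8782 m. 1 fermi = 1e-15 m, so 3123.8782 m = 3123.8782 / 1e-15 = 3.1238782e+18 fermi ≈ 3.124e+18 fermi (4 s.f.). Final answer: 3.124e+18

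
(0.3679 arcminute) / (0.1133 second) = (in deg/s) 0.05412. Check: 1 arcminute = 0.00029088821 rad, so 0.3679 arcminute = 0.3679 * 0.00029088821 = 0.00010701777 rad. 0.1133 second = 0.1133 s. Combine: 0.00010701777 rad / 0.1133 s = 0.00094455227 rad/s. 1 deg/s = 0.017453293 rad/s, so 0.00094455227 rad/s = 0.00094455227 / 0.017453293 = 0.054118858 deg/s ≈ 0.05412 deg/s (4 s.f.).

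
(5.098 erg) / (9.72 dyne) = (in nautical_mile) 1 erg = 1e-07 J, so 5.098 erg = 5.098 * 1e-07 = 5.098e-07 J. 1 dyne = 1e-05 N, so 9.72 dyne = 9.72 * 1e-05 = 9.72e-05 N. Combine: 5.098e-07 J / 9.72e-05 N = 0.005244856 m. 1 nautical_mile = 1852 m, so 0.005244856 m = 0.005244856 / 1852 = 2.8319957e-06 nautical_mile ≈ 2.832e-06 nautical_mile (4 s.f.). Final answer: 2.832e-06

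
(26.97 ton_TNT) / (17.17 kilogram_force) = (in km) 6.702e+05. Check: 1 ton_TNT = 4.184e+09 J, so 26.97 ton_TNT = 26.97 * 4.184e+09 = 1.1284248e+11 J. 1 kilogram_force = 9.80665 N, so 17.17 kilogram_force = 17.17 * 9.80665 = 168.38018 N. Combine: 1.1284248e+11 J / 168.38018 N = 6.7016486e+08 m. 1 km = 1000 m, so 6.7016486e+08 m = 6.7016486e+08 / 1000 = 670164.86 km ≈ 6.702e+05 km (4 s.f.).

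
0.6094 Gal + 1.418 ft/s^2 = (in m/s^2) 1 Gal = 0.01 m/s^2, so 0.6094 Gal = 0.6094 * 0.01 = 0.006094 m/s^2. 1 ft/s^2 = 0.3048 m/s^2, so 1.418 ft/s^2 = 1.418 * 0.3048 = 0.4322064 m/s^2. Sum: 0.006094 + 0.4322064 = 0.4383004 m/s^2. Result: 0.4383004 m/s^2 ≈ 0.4383 m/s^2 (4 s.f.). Final answer: 0.4383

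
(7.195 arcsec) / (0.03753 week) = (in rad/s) 1 arcsec = 4.8481368e-06 rad, so 7.195 arcsec = 7.195 * 4.8481368e-06 = 3.4882344e-05 rad. 1 week = 604800 s, so 0.03753 week = 0.03753 * 604800 = 22698.144 s. Combine: 3.4882344e-05 rad / 22698.144 s = 1.5367928e-09 rad/s. Result: 1.5367928e-09 rad/s ≈ 1.537e-09 rad/s (4 s.f.). Final answer: 1.537e-09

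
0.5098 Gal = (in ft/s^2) 1 Gal = 0.01 m/s^2, so 0.5098 Gal = 0.5098 * 0.01 = 0.005098 m/s^2. 1 ft/s^2 = 0.3048 m/s^2, so 0.005098 m/s^2 = 0.005098 / 0.3048 = 0.016725722 ft/s^2 ≈ 0.01673 ft/s^2 (4 s.f.). Final answer: 0.01673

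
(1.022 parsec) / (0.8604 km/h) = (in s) 1 parsec = 3.0856776e+16 m, so 1.022 parsec = 1.022 * 3.0856776e+16 = 3.1535625e+16 m. 1 km/h = 0.27777778 m/s, so 0.8604 km/h = 0.8604 * 0.27777778 = 0.239 m/s. Combine: 3.1535625e+16 m / 0.239 m/s = 1.3194822e+17 s. Result: 1.3194822e+17 s ≈ 1.319e+17 s (4 s.f.). Final answer: 1.319e+17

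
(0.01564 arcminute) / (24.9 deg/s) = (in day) 1 arcminute = 0.00029088821 rad, so 0.01564 arcminute = 0.01564 * 0.00029088821 = 4.5494916e-06 rad. 1 deg/s = 0.017453293 rad/s, so 24.9 deg/s = 24.9 * 0.017453293 = 0.43458698 rad/s. Combine: 4.5494916e-06 rad / 0.43458698 rad/s = 1.0468541e-05 s. 1 day = 86400 s, so 1.0468541e-05 s = 1.0468541e-05 / 86400 = 1.2116367e-10 day ≈ 1.212e-10 day (4 s.f.). Final answer: 1.212e-10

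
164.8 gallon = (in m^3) 0.6238. Check: 1 gallon = 0.0037854118 m^3, so 164.8 gallon = 164.8 * 0.0037854118 = 0.62383586 m^3. Result: 0.62383586 m^3 ≈ 0.6238 m^3 (4 s.f.).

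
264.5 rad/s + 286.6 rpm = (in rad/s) 294.5. Check: 264.5 rad/s is already in rad/s. 1 rpm = 0.10471976 rad/s, so 286.6 rpm = 286.6 * 0.10471976 = 30.012682 rad/s. Sum: 264.5 + 30.012682 = 294.51268 rad/s. Result: 294.51268 rad/s ≈ 294.5 rad/s (4 s.f.).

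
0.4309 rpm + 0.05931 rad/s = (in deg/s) 1 rpm = 0.10471976 rad/s, so 0.4309 rpm = 0.4309 * 0.10471976 = 0.045123742 rad/s. 0.05931 rad/s is already in rad/s. Sum: 0.045123742 + 0.05931 = 0.10443374 rad/s. 1 deg/s = 0.017453293 rad/s, so 0.10443374 rad/s = 0.10443374 / 0.017453293 = 5.9836127 deg/s ≈ 5.984 deg/s (4 s.f.). Final answer: 5.984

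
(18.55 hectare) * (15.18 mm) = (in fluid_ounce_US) 9.522e+07. Check: 1 hectare = 10000 m^2, so 18.55 hectare = 18.55 * 10000 = 185500 m^2. 1 mm = 0.001 m, so 15.18 mm = 15.18 * 0.001 = 0.01518 m. Combine: 185500 m^2 * 0.01518 m = 2815.89 m^3. 1 fluid_ounce_US = 2.957353e-05 m^3, so 2815.89 m^3 = 2815.89 / 2.957353e-05 = 95216568 fluid_ounce_US ≈ 9.522e+07 fluid_ounce_US (4 s.f.).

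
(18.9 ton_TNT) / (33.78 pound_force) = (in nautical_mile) 2.842e+05. Check: 1 ton_TNT = 4.184e+09 J, so 18.9 ton_TNT = 18.9 * 4.184e+09 = 7.90776e+10 J. 1 pound_force = 4.4482216 N, so 33.78 pound_force = 33.78 * 4.4482216 = 150.26093 N. Combine: 7.90776e+10 J / 150.26093 N = 5.2626855e+08 m. 1 nautical_mile = 1852 m, so 5.2626855e+08 m = 5.2626855e+08 / 1852 = 284162.28 nautical_mile ≈ 2.842e+05 nautical_mile (4 s.f.).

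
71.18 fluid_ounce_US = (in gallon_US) 1 fluid_ounce_US = 2.957353e-05 m^3, so 71.18 fluid_ounce_US = 71.18 * 2.957353e-05 = 0.0021050438 m^3. 1 gallon_US = 0.0037854118 m^3, so 0.0021050438 m^3 = 0.0021050438 / 0.0037854118 = 0.55609375 gallon_US ≈ 0.5561 gallon_US (4 s.f.). Final answer: 0.5561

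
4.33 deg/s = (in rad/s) 0.07557. Check: 1 deg/s = 0.017453293 rad/s, so 4.33 deg/s = 4.33 * 0.017453293 = 0.075572757 rad/s. Result: 0.075572757 rad/s ≈ 0.07557 rad/s (4 s.f.).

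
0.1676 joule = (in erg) 1.676e+06. Check: 0.1676 joule = 0.1676 J. 1 erg = 1e-07 J, so 0.1676 J = 0.1676 / 1e-07 = 1676000 erg ≈ 1.676e+06 erg (4 s.f.).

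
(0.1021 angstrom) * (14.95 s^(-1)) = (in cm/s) 1 angstrom = 1e-10 m, so 0.1021 angstrom = 0.1021 * 1e-10 = 1.021e-11 m. 14.95 s^(-1) = 14.95 Hz. Combine: 1.021e-11 m * 14.95 Hz = 1.526395e-10 m/s. 1 cm/s = 0.01 m/s, so 1.526395e-10 m/s = 1.526395e-10 / 0.01 = 1.526395e-08 cm/s ≈ 1.526e-08 cm/s (4 s.f.). Final answer: 1.526e-08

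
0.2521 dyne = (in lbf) 1 dyne = 1e-05 N, so 0.2521 dyne = 0.2521 * 1e-05 = 2.521e-06 N. 1 lbf = 4.4482216 N, so 2.521e-06 N = 2.521e-06 / 4.4482216 = 5.6674335e-07 lbf ≈ 5.667e-07 lbf (4 s.f.). Final answer: 5.667e-07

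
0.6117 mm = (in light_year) 6.466e-20. Check: 1 mm = 0.001 m, so 0.6117 mm = 0.6117 * 0.001 = 0.0006117 m. 1 light_year = 9.4607305e+15 m, so 0.0006117 m = 0.0006117 / 9.4607305e+15 = 6.4656741e-20 light_year ≈ 6.466e-20 light_year (4 s.f.).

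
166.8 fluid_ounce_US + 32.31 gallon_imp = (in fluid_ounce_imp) 5343. Check: 1 fluid_ounce_US = 2.957353e-05 m^3, so 166.8 fluid_ounce_US = 166.8 * 2.957353e-05 = 0.0049328647 m^3. 1 gallon_imp = 0.00454609 m^3, so 32.31 gallon_imp = 32.31 * 0.00454609 = 0.14688417 m^3. Sum: 0.0049328647 + 0.14688417 = 0.15181703 m^3. 1 fluid_ounce_imp = 2.8413063e-05 m^3, so 0.15181703 m^3 = 0.15181703 / 2.8413063e-05 = 5343.2126 fluid_ounce_imp ≈ 5343 fluid_ounce_imp (4 s.f.).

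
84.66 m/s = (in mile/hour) 189.4. Check: 1 mile/hour = 0.44704 m/s, so 84.66 m/s = 84.66 / 0.44704 = 189.37903 mile/hour ≈ 189.4 mile/hour (4 s.f.).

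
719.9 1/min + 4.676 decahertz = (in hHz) 0.5876. Check: 1 1/min = 0.016666667 Hz, so 719.9 1/min = 719.9 * 0.016666667 = 11.998333 Hz. 1 decahertz = 10 Hz, so 4.676 decahertz = 4.676 * 10 = 46.76 Hz. Sum: 11.998333 + 46.76 = 58.758333 Hz. 1 hHz = 100 Hz, so 58.758333 Hz = 58.758333 / 100 = 0.58758333 hHz ≈ 0.5876 hHz (4 s.f.).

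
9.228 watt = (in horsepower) 9.228 watt = 9.228 W. 1 horsepower = 745.69987 W, so 9.228 W = 9.228 / 745.69987 = 0.012374952 horsepower ≈ 0.01237 horsepower (4 s.f.). Final answer: 0.01237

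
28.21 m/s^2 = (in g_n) 2.877. Check: 1 g_n = 9.80665 m/s^2, so 28.21 m/s^2 = 28.21 / 9.80665 = 2.8766194 g_n ≈ 2.877 g_n (4 s.f.).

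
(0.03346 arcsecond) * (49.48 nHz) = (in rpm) 1 arcsecond = 4.8481368e-06 rad, so 0.03346 arcsecond = 0.03346 * 4.8481368e-06 = 1.6221866e-07 rad. 1 nHz = 1e-09 Hz, so 49.48 nHz = 49.48 * 1e-09 = 4.948e-08 Hz. Combine: 1.6221866e-07 rad * 4.948e-08 Hz = 8.0265792e-15 rad/s. 1 rpm = 0.10471976 rad/s, so 8.0265792e-15 rad/s = 8.0265792e-15 / 0.10471976 = 7.6648185e-14 rpm ≈ 7.665e-14 rpm (4 s.f.). Final answer: 7.665e-14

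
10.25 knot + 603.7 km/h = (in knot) 1 knot = 0.51444444 m/s, so 10.25 knot = 10.25 * 0.51444444 = 5.2730556 m/s. 1 km/h = 0.27777778 m/s, so 603.7 km/h = 603.7 * 0.27777778 = 167.69444 m/s. Sum: 5.2730556 + 167.69444 = 172.9675 m/s. 1 knot = 0.51444444 m/s, so 172.9675 m/s = 172.9675 / 0.51444444 = 336.22192 knot ≈ 336.2 knot (4 s.f.). Final answer: 336.2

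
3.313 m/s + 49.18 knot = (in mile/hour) 64.01. Check: 3.313 m/s is already in m/s. 1 knot = 0.51444444 m/s, so 49.18 knot = 49.18 * 0.51444444 = 25.300378 m/s. Sum: 3.313 + 25.300378 = 28.613378 m/s. 1 mile/hour = 0.44704 m/s, so 28.613378 m/s = 28.613378 / 0.44704 = 64.006303 mile/hour ≈ 64.01 mile/hour (4 s.f.).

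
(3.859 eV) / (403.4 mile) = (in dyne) 1 eV = 1.6021766e-19 J, so 3.859 eV = 3.859 * 1.6021766e-19 = 6.1827996e-19 J. 1 mile = 1609.344 m, so 403.4 mile = 403.4 * 1609.344 = 649209.37 m. Combine: 6.1827996e-19 J / 649209.37 m = 9.5235835e-25 N. 1 dyne = 1e-05 N, so 9.5235835e-25 N = 9.5235835e-25 / 1e-05 = 9.5235835e-20 dyne ≈ 9.524e-20 dyne (4 s.f.). Final answer: 9.524e-20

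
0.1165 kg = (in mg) 1 mg = 1e-06 kg, so 0.1165 kg = 0.1165 / 1e-06 = 116500 mg ≈ 1.165e+05 mg (4 s.f.). Final answer: 1.165e+05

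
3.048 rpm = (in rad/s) 1 rpm = 0.10471976 rad/s, so 3.048 rpm = 3.048 * 0.10471976 = 0.31918581 rad/s. Result: 0.31918581 rad/s ≈ 0.3192 rad/s (4 s.f.). Final answer: 0.3192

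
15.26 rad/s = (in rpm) 1 rpm = 0.10471976 rad/s, so 15.26 rad/s = 15.26 / 0.10471976 = 145.72227 rpm ≈ 145.7 rpm (4 s.f.). Final answer: 145.7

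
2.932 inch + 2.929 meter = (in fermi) 1 inch = 0.0254 m, so 2.932 inch = 2.932 * 0.0254 = 0.0744728 m. 2.929 meter = 2.929 m. Sum: 0.0744728 + 2.929 = 3.0034728 m. 1 fermi = 1e-15 m, so 3.0034728 m = 3.0034728 / 1e-15 = 3.0034728e+15 fermi ≈ 3.003e+15 fermi (4 s.f.). Final answer: 3.003e+15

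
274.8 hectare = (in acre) 1 hectare = 10000 m^2, so 274.8 hectare = 274.8 * 10000 = 2748000 m^2. 1 acre = 4046.8564 m^2, so 2748000 m^2 = 2748000 / 4046.8564 = 679.04559 acre ≈ 679 acre (4 s.f.). Final answer: 679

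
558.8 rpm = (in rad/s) 58.52. Check: 1 rpm = 0.10471976 rad/s, so 558.8 rpm = 558.8 * 0.10471976 = 58.517399 rad/s. Result: 58.517399 rad/s ≈ 58.52 rad/s (4 s.f.).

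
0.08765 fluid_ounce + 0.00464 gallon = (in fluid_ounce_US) 0.6816. Check: 1 fluid_ounce = 2.957353e-05 m^3, so 0.08765 fluid_ounce = 0.08765 * 2.957353e-05 = 2.5921199e-06 m^3. 1 gallon = 0.0037854118 m^3, so 0.00464 gallon = 0.00464 * 0.0037854118 = 1.7564311e-05 m^3. Sum: 2.5921199e-06 + 1.7564311e-05 = 2.0156431e-05 m^3. 1 fluid_ounce_US = 2.957353e-05 m^3, so 2.0156431e-05 m^3 = 2.0156431e-05 / 2.957353e-05 = 0.68157 fluid_ounce_US ≈ 0.6816 fluid_ounce_US (4 s.f.).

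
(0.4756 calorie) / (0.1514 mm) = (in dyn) 1.314e+09. Check: 1 calorie = 4.184 J, so 0.4756 calorie = 0.4756 * 4.184 = 1.9899104 J. 1 mm = 0.001 m, so 0.1514 mm = 0.1514 * 0.001 = 0.0001514 m. Combine: 1.9899104 J / 0.0001514 m = 13143.398 N. 1 dyn = 1e-05 N, so 13143.398 N = 13143.398 / 1e-05 = 1.3143398e+09 dyn ≈ 1.314e+09 dyn (4 s.f.).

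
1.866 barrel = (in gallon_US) 78.37. Check: 1 barrel = 0.15898729 m^3, so 1.866 barrel = 1.866 * 0.15898729 = 0.29667029 m^3. 1 gallon_US = 0.0037854118 m^3, so 0.29667029 m^3 = 0.29667029 / 0.0037854118 = 78.372 gallon_US ≈ 78.37 gallon_US (4 s.f.).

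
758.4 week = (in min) 1 week = 604800 s, so 758.4 week = 758.4 * 604800 = 4.5868032e+08 s. 1 min = 60 s, so 4.5868032e+08 s = 4.5868032e+08 / 60 = 7644672 min ≈ 7.645e+06 min (4 s.f.). Final answer: 7.645e+06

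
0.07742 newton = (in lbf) 0.0174. Check: 0.07742 newton = 0.07742 N. 1 lbf = 4.4482216 N, so 0.07742 N = 0.07742 / 4.4482216 = 0.017404708 lbf ≈ 0.0174 lbf (4 s.f.).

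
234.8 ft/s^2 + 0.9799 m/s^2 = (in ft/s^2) 238. Check: 1 ft/s^2 = 0.3048 m/s^2, so 234.8 ft/s^2 = 234.8 * 0.3048 = 71.56704 m/s^2. 0.9799 m/s^2 is already in m/s^2. Sum: 71.56704 + 0.9799 = 72.54694 m/s^2. 1 ft/s^2 = 0.3048 m/s^2, so 72.54694 m/s^2 = 72.54694 / 0.3048 = 238.0149 ft/s^2 ≈ 238 ft/s^2 (4 s.f.).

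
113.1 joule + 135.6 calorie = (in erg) 6.805e+09. Check: 113.1 joule = 113.1 J. 1 calorie = 4.184 J, so 135.6 calorie = 135.6 * 4.184 = 567.3504 J. Sum: 113.1 + 567.3504 = 680.4504 J. 1 erg = 1e-07 J, so 680.4504 J = 680.4504 / 1e-07 = 6.804504e+09 erg ≈ 6.805e+09 erg (4 s.f.).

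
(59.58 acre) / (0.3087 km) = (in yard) 1 acre = 4046.8564 m^2, so 59.58 acre = 59.58 * 4046.8564 = 241111.71 m^2. 1 km = 1000 m, so 0.3087 km = 0.3087 * 1000 = 308.7 m. Combine: 241111.71 m^2 / 308.7 m = 781.05509 m. 1 yard = 0.9144 m, so 781.05509 m = 781.05509 / 0.9144 = 854.17223 yard ≈ 854.2 yard (4 s.f.). Final answer: 854.2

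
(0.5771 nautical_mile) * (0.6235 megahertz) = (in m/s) 1 nautical_mile = 1852 m, so 0.5771 nautical_mile = 0.5771 * 1852 = 1068.7892 m. 1 megahertz = 1000000 Hz, so 0.6235 megahertz = 0.6235 * 1000000 = 623500 Hz. Combine: 1068.7892 m * 623500 Hz = 6.6639007e+08 m/s. Result: 6.6639007e+08 m/s ≈ 6.664e+08 m/s (4 s.f.). Final answer: 6.664e+08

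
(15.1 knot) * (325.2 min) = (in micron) 1.516e+11. Check: 1 knot = 0.51444444 m/s, so 15.1 knot = 15.1 * 0.51444444 = 7.7681111 m/s. 1 min = 60 s, so 325.2 min = 325.2 * 60 = 19512 s. Combine: 7.7681111 m/s * 19512 s = 151571.38 m. 1 micron = 1e-06 m, so 151571.38 m = 151571.38 / 1e-06 = 1.5157138e+11 micron ≈ 1.516e+11 micron (4 s.f.).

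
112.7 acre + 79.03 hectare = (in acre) 308. Check: 1 acre = 4046.8564 m^2, so 112.7 acre = 112.7 * 4046.8564 = 456080.72 m^2. 1 hectare = 10000 m^2, so 79.03 hectare = 79.03 * 10000 = 790300 m^2. Sum: 456080.72 + 790300 = 1246380.7 m^2. 1 acre = 4046.8564 m^2, so 1246380.7 m^2 = 1246380.7 / 4046.8564 = 307.98738 acre ≈ 308 acre (4 s.f.).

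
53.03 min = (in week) 0.005261. Check: 1 min = 60 s, so 53.03 min = 53.03 * 60 = 3181.8 s. 1 week = 604800 s, so 3181.8 s = 3181.8 / 604800 = 0.0052609127 week ≈ 0.005261 week (4 s.f.).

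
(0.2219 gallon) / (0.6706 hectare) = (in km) 1 gallon = 0.0037854118 m^3, so 0.2219 gallon = 0.2219 * 0.0037854118 = 0.00083998287 m^3. 1 hectare = 10000 m^2, so 0.6706 hectare = 0.6706 * 10000 = 6706 m^2. Combine: 0.00083998287 m^3 / 6706 m^2 = 1.2525841e-07 m. 1 km = 1000 m, so 1.2525841e-07 m = 1.2525841e-07 / 1000 = 1.2525841e-10 km ≈ 1.253e-10 km (4 s.f.). Final answer: 1.253e-10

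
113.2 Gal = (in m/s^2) 1 Gal = 0.01 m/s^2, so 113.2 Gal = 113.2 * 0.01 = 1.132 m/s^2. Result: 1.132 m/s^2. Final answer: 1.132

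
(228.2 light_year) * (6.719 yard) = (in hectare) 1.326e+15. Check: 1 light_year = 9.4607305e+15 m, so 228.2 light_year = 228.2 * 9.4607305e+15 = 2.1589387e+18 m. 1 yard = 0.9144 m, so 6.719 yard = 6.719 * 0.9144 = 6.1438536 m. Combine: 2.1589387e+18 m * 6.1438536 m = 1.3264203e+19 m^2. 1 hectare = 10000 m^2, so 1.3264203e+19 m^2 = 1.3264203e+19 / 10000 = 1.3264203e+15 hectare ≈ 1.326e+15 hectare (4 s.f.).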